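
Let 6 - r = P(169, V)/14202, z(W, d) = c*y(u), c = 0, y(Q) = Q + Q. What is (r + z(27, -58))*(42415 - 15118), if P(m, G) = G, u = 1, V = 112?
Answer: 43018050/263 ≈ 1.6357e+5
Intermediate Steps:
y(Q) = 2*Q
z(W, d) = 0 (z(W, d) = 0*(2*1) = 0*2 = 0)
r = 42550/7101 (r = 6 - 112/14202 = 6 - 1*56/7101 = 6 - 56/7101 = 42550/7101 ≈ 5.9921)
(r + z(27, -58))*(42415 - 15118) = (42550/7101 + 0)*(42415 - 15118) = (42550/7101)*27297 = 43018050/263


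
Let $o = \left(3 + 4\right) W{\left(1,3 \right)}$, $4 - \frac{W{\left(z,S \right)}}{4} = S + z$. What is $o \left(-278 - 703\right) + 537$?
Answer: $537$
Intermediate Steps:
$W{\left(z,S \right)} = 16 - 4 S - 4 z$ ($W{\left(z,S \right)} = 16 - 4 \left(S + z\right) = 16 - \left(4 S + 4 z\right) = 16 - 4 S - 4 z$)
$o = 0$ ($o = \left(3 + 4\right) \left(16 - 12 - 4\right) = 7 \left(16 - 12 - 4\right) = 7 \cdot 0 = 0$)
$o \left(-278 - 703\right) + 537 = 0 \left(-278 - 703\right) + 537 = 0 \left(-981\right) + 537 = 0 + 537 = 537$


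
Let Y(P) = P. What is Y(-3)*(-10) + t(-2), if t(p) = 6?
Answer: 36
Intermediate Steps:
Y(-3)*(-10) + t(-2) = -3*(-10) + 6 = 30 + 6 = 36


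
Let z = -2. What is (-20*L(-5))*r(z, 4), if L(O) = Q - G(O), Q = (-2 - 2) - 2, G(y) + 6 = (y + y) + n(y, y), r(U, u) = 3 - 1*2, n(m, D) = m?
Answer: -300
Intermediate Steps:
r(U, u) = 1 (r(U, u) = 3 - 2 = 1)
G(y) = -6 + 3*y (G(y) = -6 + ((y + y) + y) = -6 + (2*y + y) = -6 + 3*y)
Q = -6 (Q = -4 - 2 = -6)
L(O) = -3*O (L(O) = -6 - (-6 + 3*O) = -6 + (6 - 3*O) = -3*O)
(-20*L(-5))*r(z, 4) = -(-60)*(-5)*1 = -20*15*1 = -300*1 = -300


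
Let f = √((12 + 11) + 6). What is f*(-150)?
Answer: -150*√29 ≈ -807.77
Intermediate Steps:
f = √29 (f = √(23 + 6) = √29 ≈ 5.3852)
f*(-150) = √29*(-150) = -150*√29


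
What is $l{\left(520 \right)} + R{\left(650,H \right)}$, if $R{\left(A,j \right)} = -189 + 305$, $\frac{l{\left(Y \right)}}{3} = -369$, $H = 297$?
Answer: $-991$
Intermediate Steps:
$l{\left(Y \right)} = -1107$ ($l{\left(Y \right)} = 3 \left(-369\right) = -1107$)
$R{\left(A,j \right)} = 116$
$l{\left(520 \right)} + R{\left(650,H \right)} = -1107 + 116 = -991$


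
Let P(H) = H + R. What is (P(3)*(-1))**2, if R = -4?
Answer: 1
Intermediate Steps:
P(H) = -4 + H (P(H) = H - 4 = -4 + H)
(P(3)*(-1))**2 = ((-4 + 3)*(-1))**2 = (-1*(-1))**2 = 1**2 = 1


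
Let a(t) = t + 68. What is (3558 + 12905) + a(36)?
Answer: 16567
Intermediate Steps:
a(t) = 68 + t
(3558 + 12905) + a(36) = (3558 + 12905) + (68 + 36) = 16463 + 104 = 16567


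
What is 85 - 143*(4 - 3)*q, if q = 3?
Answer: -344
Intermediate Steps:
85 - 143*(4 - 3)*q = 85 - 143*(4 - 3)*3 = 85 - 143*3 = 85 - 429 = -344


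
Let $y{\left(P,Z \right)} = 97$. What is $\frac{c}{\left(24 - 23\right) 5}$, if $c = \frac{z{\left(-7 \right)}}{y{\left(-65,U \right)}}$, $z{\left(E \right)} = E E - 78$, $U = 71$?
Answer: $- \frac{29}{485} \approx -0.059794$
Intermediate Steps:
$z{\left(E \right)} = -78 + E^{2}$ ($z{\left(E \right)} = E^{2} - 78 = -78 + E^{2}$)
$c = - \frac{29}{97}$ ($c = \frac{-78 + \left(-7\right)^{2}}{97} = \left(-78 + 49\right) \frac{1}{97} = \left(-29\right) \frac{1}{97} = - \frac{29}{97} \approx -0.29897$)
$\frac{c}{\left(24 - 23\right) 5} = - \frac{29}{97 \left(24 - 23\right) 5} = - \frac{29}{97 \cdot 1 \cdot 5} = - \frac{29}{97 \cdot 5} = \left(- \frac{29}{97}\right) \frac{1}{5} = - \frac{29}{485}$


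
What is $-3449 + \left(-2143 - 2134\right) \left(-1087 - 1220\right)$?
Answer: $9863590$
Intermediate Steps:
$-3449 + \left(-2143 - 2134\right) \left(-1087 - 1220\right) = -3449 - -9867039 = -3449 + 9867039 = 9863590$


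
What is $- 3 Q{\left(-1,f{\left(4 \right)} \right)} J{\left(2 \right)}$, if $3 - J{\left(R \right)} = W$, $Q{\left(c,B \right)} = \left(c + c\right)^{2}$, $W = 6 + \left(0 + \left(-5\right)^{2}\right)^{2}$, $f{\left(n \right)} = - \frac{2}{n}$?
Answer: $7536$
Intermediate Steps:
$W = 631$ ($W = 6 + \left(0 + 25\right)^{2} = 6 + 25^{2} = 6 + 625 = 631$)
$Q{\left(c,B \right)} = 4 c^{2}$ ($Q{\left(c,B \right)} = \left(2 c\right)^{2} = 4 c^{2}$)
$J{\left(R \right)} = -628$ ($J{\left(R \right)} = 3 - 631 = -628$)
$- 3 Q{\left(-1,f{\left(4 \right)} \right)} J{\left(2 \right)} = - 3 \cdot 4 \left(-1\right)^{2} \left(-628\right) = - 3 \cdot 4 \cdot 1 \left(-628\right) = \left(-3\right) 4 \left(-628\right) = \left(-12\right) \left(-628\right) = 7536$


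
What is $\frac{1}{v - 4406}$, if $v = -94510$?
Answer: $- \frac{1}{98916} \approx -1.011 \cdot 10^{-5}$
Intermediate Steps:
$\frac{1}{v - 4406} = \frac{1}{-94510 - 4406} = \frac{1}{-98916} = - \frac{1}{98916}$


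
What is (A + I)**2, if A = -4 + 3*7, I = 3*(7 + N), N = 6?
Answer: 3136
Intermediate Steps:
I = 39 (I = 3*(7 + 6) = 3*13 = 39)
A = 17 (A = -4 + 21 = 17)
(A + I)**2 = (17 + 39)**2 = 56**2 = 3136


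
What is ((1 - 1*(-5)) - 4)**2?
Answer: 4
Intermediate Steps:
((1 - 1*(-5)) - 4)**2 = ((1 + 5) - 4)**2 = (6 - 4)**2 = 2**2 = 4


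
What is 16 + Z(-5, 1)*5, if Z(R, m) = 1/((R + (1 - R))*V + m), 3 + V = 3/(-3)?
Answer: 43/3 ≈ 14.333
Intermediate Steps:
V = -4 (V = -3 + 3/(-3) = -3 + 3*(-⅓) = -3 - 1 = -4)
Z(R, m) = 1/(-4 + m) (Z(R, m) = 1/((R + (1 - R))*(-4) + m) = 1/(1*(-4) + m) = 1/(-4 + m))
16 + Z(-5, 1)*5 = 16 + 5/(-4 + 1) = 16 + 5/(-3) = 16 - ⅓*5 = 16 - 5/3 = 43/3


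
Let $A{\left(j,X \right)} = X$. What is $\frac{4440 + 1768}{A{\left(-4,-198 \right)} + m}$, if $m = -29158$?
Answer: $- \frac{1552}{7339} \approx -0.21147$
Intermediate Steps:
$\frac{4440 + 1768}{A{\left(-4,-198 \right)} + m} = \frac{4440 + 1768}{-198 - 29158} = \frac{6208}{-29356} = 6208 \left(- \frac{1}{29356}\right) = - \frac{1552}{7339}$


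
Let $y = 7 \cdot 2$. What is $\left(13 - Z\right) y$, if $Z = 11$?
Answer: $28$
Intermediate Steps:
$y = 14$
$\left(13 - Z\right) y = \left(13 - 11\right) 14 = 2 \cdot 14 = 28$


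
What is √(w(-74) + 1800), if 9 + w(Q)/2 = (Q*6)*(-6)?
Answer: 3*√790 ≈ 84.321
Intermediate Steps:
w(Q) = -18 - 72*Q (w(Q) = -18 + 2*((Q*6)*(-6)) = -18 + 2*((6*Q)*(-6)) = -18 + 2*(-36*Q) = -18 - 72*Q)
√(w(-74) + 1800) = √((-18 - 72*(-74)) + 1800) = √((-18 + 5328) + 1800) = √(5310 + 1800) = √7110 = 3*√790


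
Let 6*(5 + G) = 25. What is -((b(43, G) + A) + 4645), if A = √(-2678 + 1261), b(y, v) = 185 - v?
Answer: -28985/6 - I*√1417 ≈ -4830.8 - 37.643*I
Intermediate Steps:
G = -⅚ (G = -5 + (⅙)*25 = -5 + 25/6 = -⅚ ≈ -0.83333)
A = I*√1417 (A = √(-1417) = I*√1417 ≈ 37.643*I)
-((b(43, G) + A) + 4645) = -(((185 - 1*(-⅚)) + I*√1417) + 4645) = -(((185 + ⅚) + I*√1417) + 4645) = -((1115/6 + I*√1417) + 4645) = -(28985/6 + I*√1417) = -28985/6 - I*√1417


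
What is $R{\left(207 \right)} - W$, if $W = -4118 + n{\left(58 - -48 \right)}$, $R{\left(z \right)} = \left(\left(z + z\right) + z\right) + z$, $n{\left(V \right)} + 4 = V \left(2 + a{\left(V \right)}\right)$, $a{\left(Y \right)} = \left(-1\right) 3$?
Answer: $5056$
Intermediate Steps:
$a{\left(Y \right)} = -3$
$n{\left(V \right)} = -4 - V$ ($n{\left(V \right)} = -4 + V \left(2 - 3\right) = -4 + V \left(-1\right) = -4 - V$)
$R{\left(z \right)} = 4 z$ ($R{\left(z \right)} = \left(2 z + z\right) + z = 3 z + z = 4 z$)
$W = -4228$ ($W = -4118 - \left(62 + 48\right) = -4118 - 110 = -4228$)
$R{\left(207 \right)} - W = 4 \cdot 207 - -4228 = 828 + 4228 = 5056$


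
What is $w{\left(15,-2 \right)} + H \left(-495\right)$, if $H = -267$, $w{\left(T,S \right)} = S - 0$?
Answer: $132163$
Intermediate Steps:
$w{\left(T,S \right)} = S$ ($w{\left(T,S \right)} = S + 0 = S$)
$w{\left(15,-2 \right)} + H \left(-495\right) = -2 - -132165 = -2 + 132165 = 132163$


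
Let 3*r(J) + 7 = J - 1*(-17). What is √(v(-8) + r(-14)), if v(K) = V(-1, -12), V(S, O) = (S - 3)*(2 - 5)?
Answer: 4*√6/3 ≈ 3.2660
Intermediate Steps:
V(S, O) = 9 - 3*S (V(S, O) = (-3 + S)*(-3) = 9 - 3*S)
v(K) = 12 (v(K) = 9 - 3*(-1) = 9 + 3 = 12)
r(J) = 10/3 + J/3 (r(J) = -7/3 + (J - 1*(-17))/3 = -7/3 + (J + 17)/3 = -7/3 + (17 + J)/3 = -7/3 + (17/3 + J/3) = 10/3 + J/3)
√(v(-8) + r(-14)) = √(12 + (10/3 + (⅓)*(-14))) = √(12 + (10/3 - 14/3)) = √(12 - 4/3) = √(32/3) = 4*√6/3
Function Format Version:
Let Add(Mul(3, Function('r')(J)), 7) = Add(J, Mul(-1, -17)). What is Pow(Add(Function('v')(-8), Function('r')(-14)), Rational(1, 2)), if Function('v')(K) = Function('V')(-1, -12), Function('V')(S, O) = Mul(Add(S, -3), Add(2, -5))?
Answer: Mul(Rational(4, 3), Pow(6, Rational(1, 2))) ≈ 3.2660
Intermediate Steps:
Function('V')(S, O) = Add(9, Mul(-3, S)) (Function('V')(S, O) = Mul(Add(-3, S), -3) = Add(9, Mul(-3, S)))
Function('v')(K) = 12 (Function('v')(K) = Add(9, Mul(-3, -1)) = Add(9, 3) = 12)
Function('r')(J) = Add(Rational(10, 3), Mul(Rational(1, 3), J)) (Function('r')(J) = Add(Rational(-7, 3), Mul(Rational(1, 3), Add(J, Mul(-1, -17)))) = Add(Rational(-7, 3), Mul(Rational(1, 3), Add(J, 17))) = Add(Rational(-7, 3), Mul(Rational(1, 3), Add(17, J))) = Add(Rational(-7, 3), Add(Rational(17, 3), Mul(Rational(1, 3), J))) = Add(Rational(10, 3), Mul(Rational(1, 3), J)))
Pow(Add(Function('v')(-8), Function('r')(-14)), Rational(1, 2)) = Pow(Add(12, Add(Rational(10, 3), Mul(Rational(1, 3), -14))), Rational(1, 2)) = Pow(Add(12, Add(Rational(10, 3), Rational(-14, 3))), Rational(1, 2)) = Pow(Add(12, Rational(-4, 3)), Rational(1, 2)) = Pow(Rational(32, 3), Rational(1, 2)) = Mul(Rational(4, 3), Pow(6, Rational(1, 2)))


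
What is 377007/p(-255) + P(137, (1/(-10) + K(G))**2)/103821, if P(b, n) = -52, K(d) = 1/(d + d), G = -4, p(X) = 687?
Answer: 13047069341/23775009 ≈ 548.77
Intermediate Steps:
K(d) = 1/(2*d)
377007/p(-255) + P(137, (1/(-10) + K(G))**2)/103821 = 377007/687 - 52/103821 = 377007*(1/687) - 52*1/103821 = 125669/229 - 52/103821 = 13047069341/23775009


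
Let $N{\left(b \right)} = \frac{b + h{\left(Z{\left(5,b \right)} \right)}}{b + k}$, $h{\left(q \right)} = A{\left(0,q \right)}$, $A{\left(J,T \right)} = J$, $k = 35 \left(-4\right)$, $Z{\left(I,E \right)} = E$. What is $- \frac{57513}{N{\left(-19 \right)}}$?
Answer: $-481293$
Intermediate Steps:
$k = -140$
$h{\left(q \right)} = 0$
$N{\left(b \right)} = \frac{b}{-140 + b}$ ($N{\left(b \right)} = \frac{b + 0}{b - 140} = \frac{b}{-140 + b}$)
$- \frac{57513}{N{\left(-19 \right)}} = - \frac{57513}{\left(-19\right) \frac{1}{-140 - 19}} = - \frac{57513}{\left(-19\right) \frac{1}{-159}} = - \frac{57513}{\left(-19\right) \left(- \frac{1}{159}\right)} = - \frac{57513}{\frac{19}{159}} = \left(-57513\right) \frac{159}{19} = -481293$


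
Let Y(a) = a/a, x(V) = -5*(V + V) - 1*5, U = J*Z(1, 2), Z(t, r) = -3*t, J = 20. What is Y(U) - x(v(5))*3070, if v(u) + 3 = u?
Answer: 76751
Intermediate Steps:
v(u) = -3 + u
U = -60 (U = 20*(-3*1) = 20*(-3) = -60)
x(V) = -5 - 10*V (x(V) = -10*V - 5 = -5 - 10*V)
Y(a) = 1
Y(U) - x(v(5))*3070 = 1 - (-5 - 10*(-3 + 5))*3070 = 1 - (-5 - 10*2)*3070 = 1 - (-5 - 20)*3070 = 1 - (-25)*3070 = 1 - 1*(-76750) = 1 + 76750 = 76751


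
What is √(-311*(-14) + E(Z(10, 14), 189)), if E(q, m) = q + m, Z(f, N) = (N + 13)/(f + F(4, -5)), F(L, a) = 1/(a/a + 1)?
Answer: √222733/7 ≈ 67.421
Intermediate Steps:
F(L, a) = ½ (F(L, a) = 1/(1 + 1) = 1/2 = ½)
Z(f, N) = (13 + N)/(½ + f) (Z(f, N) = (N + 13)/(f + ½) = (13 + N)/(½ + f))
E(q, m) = m + q
√(-311*(-14) + E(Z(10, 14), 189)) = √(-311*(-14) + (189 + 2*(13 + 14)/(1 + 2*10))) = √(4354 + (189 + 2*27/(1 + 20))) = √(4354 + (189 + 2*27/21)) = √(4354 + (189 + 2*(1/21)*27)) = √(4354 + (189 + 18/7)) = √(4354 + 1341/7) = √(31819/7) = √222733/7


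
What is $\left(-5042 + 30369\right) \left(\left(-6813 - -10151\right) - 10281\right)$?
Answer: $-175845361$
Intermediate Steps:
$\left(-5042 + 30369\right) \left(\left(-6813 - -10151\right) - 10281\right) = 25327 \left(\left(-6813 + 10151\right) - 10281\right) = 25327 \left(3338 - 10281\right) = 25327 \left(-6943\right) = -175845361$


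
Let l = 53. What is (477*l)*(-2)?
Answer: -50562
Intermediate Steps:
(477*l)*(-2) = (477*53)*(-2) = 25281*(-2) = -50562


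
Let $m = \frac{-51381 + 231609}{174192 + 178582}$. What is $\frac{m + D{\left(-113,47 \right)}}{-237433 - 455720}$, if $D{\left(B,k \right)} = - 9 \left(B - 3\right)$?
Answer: $- \frac{2670118}{1771930119} \approx -0.0015069$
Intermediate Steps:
$m = \frac{3918}{7669}$ ($m = \frac{180228}{352774} = 180228 \cdot \frac{1}{352774} = \frac{3918}{7669} \approx 0.51089$)
$D{\left(B,k \right)} = 27 - 9 B$ ($D{\left(B,k \right)} = - 9 \left(-3 + B\right) = 27 - 9 B$)
$\frac{m + D{\left(-113,47 \right)}}{-237433 - 455720} = \frac{\frac{3918}{7669} + \left(27 - -1017\right)}{-237433 - 455720} = \frac{\frac{3918}{7669} + \left(27 + 1017\right)}{-693153} = \left(\frac{3918}{7669} + 1044\right) \left(- \frac{1}{693153}\right) = \frac{8010354}{7669} \left(- \frac{1}{693153}\right) = - \frac{2670118}{1771930119}$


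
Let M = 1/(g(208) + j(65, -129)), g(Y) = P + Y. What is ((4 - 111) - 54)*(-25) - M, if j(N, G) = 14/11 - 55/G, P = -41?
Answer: 963519181/239384 ≈ 4025.0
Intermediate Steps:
j(N, G) = 14/11 - 55/G (j(N, G) = 14*(1/11) - 55/G = 14/11 - 55/G)
g(Y) = -41 + Y
M = 1419/239384 (M = 1/((-41 + 208) + (14/11 - 55/(-129))) = 1/(167 + (14/11 - 55*(-1/129))) = 1/(167 + (14/11 + 55/129)) = 1/(167 + 2411/1419) = 1/(239384/1419) = 1419/239384 ≈ 0.0059277)
((4 - 111) - 54)*(-25) - M = ((4 - 111) - 54)*(-25) - 1*1419/239384 = (-107 - 54)*(-25) - 1419/239384 = -161*(-25) - 1419/239384 = 4025 - 1419/239384 = 963519181/239384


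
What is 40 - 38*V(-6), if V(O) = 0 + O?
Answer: 268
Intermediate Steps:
V(O) = O
40 - 38*V(-6) = 40 - 38*(-6) = 40 + 228 = 268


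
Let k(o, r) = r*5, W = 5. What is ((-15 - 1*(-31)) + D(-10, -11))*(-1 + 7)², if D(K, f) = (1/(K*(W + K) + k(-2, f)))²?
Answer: 14436/25 ≈ 577.44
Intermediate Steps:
k(o, r) = 5*r
D(K, f) = (5*f + K*(5 + K))⁻² (D(K, f) = (1/(K*(5 + K) + 5*f))² = (1/(5*f + K*(5 + K)))² = (5*f + K*(5 + K))⁻²)
((-15 - 1*(-31)) + D(-10, -11))*(-1 + 7)² = ((-15 - 1*(-31)) + ((-10)² + 5*(-10) + 5*(-11))⁻²)*(-1 + 7)² = ((-15 + 31) + (100 - 50 - 55)⁻²)*6² = (16 + (-5)⁻²)*36 = (16 + 1/25)*36 = (401/25)*36 = 14436/25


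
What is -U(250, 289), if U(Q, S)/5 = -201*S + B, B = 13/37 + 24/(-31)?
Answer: 333142840/1147 ≈ 2.9045e+5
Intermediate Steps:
B = -485/1147 (B = 13*(1/37) + 24*(-1/31) = 13/37 - 24/31 = -485/1147 ≈ -0.42284)
U(Q, S) = -2425/1147 - 1005*S (U(Q, S) = 5*(-201*S - 485/1147) = 5*(-485/1147 - 201*S) = -2425/1147 - 1005*S)
-U(250, 289) = -(-2425/1147 - 1005*289) = -(-2425/1147 - 290445) = -1*(-333142840/1147) = 333142840/1147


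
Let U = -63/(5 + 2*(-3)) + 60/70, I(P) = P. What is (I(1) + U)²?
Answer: 206116/49 ≈ 4206.4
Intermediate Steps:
U = 447/7 (U = -63/(5 - 6) + 60*(1/70) = -63/(-1) + 6/7 = -63*(-1) + 6/7 = 63 + 6/7 = 447/7 ≈ 63.857)
(I(1) + U)² = (1 + 447/7)² = (454/7)² = 206116/49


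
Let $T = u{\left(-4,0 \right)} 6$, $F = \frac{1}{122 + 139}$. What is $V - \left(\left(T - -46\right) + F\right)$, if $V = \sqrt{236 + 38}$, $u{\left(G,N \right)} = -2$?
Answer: $- \frac{8875}{261} + \sqrt{274} \approx -17.451$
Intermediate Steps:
$F = \frac{1}{261} \approx 0.0038314$
$T = -12$ ($T = \left(-2\right) 6 = -12$)
$V = \sqrt{274} \approx 16.553$
$V - \left(\left(T - -46\right) + F\right) = \sqrt{274} - \left(\left(-12 - -46\right) + \frac{1}{261}\right) = \sqrt{274} - \left(\left(-12 + \left(-32 + 78\right)\right) + \frac{1}{261}\right) = \sqrt{274} - \left(\left(-12 + 46\right) + \frac{1}{261}\right) = \sqrt{274} - \left(34 + \frac{1}{261}\right) = \sqrt{274} - \frac{8875}{261} = - \frac{8875}{261} + \sqrt{274}$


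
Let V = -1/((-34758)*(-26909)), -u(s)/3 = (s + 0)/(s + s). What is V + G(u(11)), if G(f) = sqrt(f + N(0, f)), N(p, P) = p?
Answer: -1/935303022 + I*sqrt(6)/2 ≈ -1.0692e-9 + 1.2247*I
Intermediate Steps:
u(s) = -3/2 (u(s) = -3*(s + 0)/(s + s) = -3*s/(2*s) = -3*s*1/(2*s) = -3*1/2 = -3/2)
G(f) = sqrt(f) (G(f) = sqrt(f + 0) = sqrt(f))
V = -1/935303022 (V = -(-1)*(-1)/(34758*26909) = -1*1/935303022 = -1/935303022 ≈ -1.0692e-9)
V + G(u(11)) = -1/935303022 + sqrt(-3/2) = -1/935303022 + I*sqrt(6)/2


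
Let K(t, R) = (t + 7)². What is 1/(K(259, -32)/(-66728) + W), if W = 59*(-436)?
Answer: -878/22586603 ≈ -3.8873e-5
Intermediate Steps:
K(t, R) = (7 + t)²
W = -25724
1/(K(259, -32)/(-66728) + W) = 1/((7 + 259)²/(-66728) - 25724) = 1/(266²*(-1/66728) - 25724) = 1/(70756*(-1/66728) - 25724) = 1/(-931/878 - 25724) = 1/(-22586603/878) = -878/22586603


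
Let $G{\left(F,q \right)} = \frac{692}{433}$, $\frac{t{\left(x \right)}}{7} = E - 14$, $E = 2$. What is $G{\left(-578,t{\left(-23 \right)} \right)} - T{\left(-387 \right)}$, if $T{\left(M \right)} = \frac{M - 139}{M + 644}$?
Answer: $\frac{405602}{111281} \approx 3.6448$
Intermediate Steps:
$t{\left(x \right)} = -84$ ($t{\left(x \right)} = 7 \left(2 - 14\right) = 7 \left(-12\right) = -84$)
$G{\left(F,q \right)} = \frac{692}{433}$ ($G{\left(F,q \right)} = 692 \cdot \frac{1}{433} = \frac{692}{433}$)
$T{\left(M \right)} = \frac{-139 + M}{644 + M}$
$G{\left(-578,t{\left(-23 \right)} \right)} - T{\left(-387 \right)} = \frac{692}{433} - \frac{-139 - 387}{644 - 387} = \frac{692}{433} - \frac{1}{257} \left(-526\right) = \frac{692}{433} - - \frac{526}{257} = \frac{692}{433} + \frac{526}{257} = \frac{405602}{111281}$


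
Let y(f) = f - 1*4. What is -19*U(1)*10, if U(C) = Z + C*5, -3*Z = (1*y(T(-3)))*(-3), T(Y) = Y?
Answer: 380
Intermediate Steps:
y(f) = -4 + f (y(f) = f - 4 = -4 + f)
Z = -7 (Z = -1*(-4 - 3)*(-3)/3 = -1*(-7)*(-3)/3 = -(-7)*(-3)/3 = -1/3*21 = -7)
U(C) = -7 + 5*C (U(C) = -7 + C*5 = -7 + 5*C)
-19*U(1)*10 = -19*(-7 + 5*1)*10 = -19*(-7 + 5)*10 = -19*(-2)*10 = 38*10 = 380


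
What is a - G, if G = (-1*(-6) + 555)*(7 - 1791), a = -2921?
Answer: 997903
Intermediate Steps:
G = -1000824 (G = (6 + 555)*(-1784) = 561*(-1784) = -1000824)
a - G = -2921 - 1*(-1000824) = -2921 + 1000824 = 997903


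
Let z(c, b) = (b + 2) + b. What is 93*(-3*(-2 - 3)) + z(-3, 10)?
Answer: 1417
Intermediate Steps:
z(c, b) = 2 + 2*b (z(c, b) = (2 + b) + b = 2 + 2*b)
93*(-3*(-2 - 3)) + z(-3, 10) = 93*(-3*(-2 - 3)) + (2 + 2*10) = 93*(-3*(-5)) + (2 + 20) = 93*15 + 22 = 1395 + 22 = 1417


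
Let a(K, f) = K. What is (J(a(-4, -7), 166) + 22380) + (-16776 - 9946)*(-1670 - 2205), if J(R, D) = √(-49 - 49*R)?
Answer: 103570130 + 7*√3 ≈ 1.0357e+8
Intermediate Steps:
(J(a(-4, -7), 166) + 22380) + (-16776 - 9946)*(-1670 - 2205) = (7*√(-1 - 1*(-4)) + 22380) + (-16776 - 9946)*(-1670 - 2205) = (7*√(-1 + 4) + 22380) - 26722*(-3875) = (7*√3 + 22380) + 103547750 = (22380 + 7*√3) + 103547750 = 103570130 + 7*√3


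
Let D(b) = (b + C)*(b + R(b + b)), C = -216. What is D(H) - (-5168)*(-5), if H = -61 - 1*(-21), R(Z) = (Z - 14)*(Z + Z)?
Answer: -3865840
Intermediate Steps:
R(Z) = 2*Z*(-14 + Z) (R(Z) = (-14 + Z)*(2*Z) = 2*Z*(-14 + Z))
H = -40 (H = -61 + 21 = -40)
D(b) = (-216 + b)*(b + 4*b*(-14 + 2*b)) (D(b) = (b - 216)*(b + 2*(b + b)*(-14 + (b + b))) = (-216 + b)*(b + 2*(2*b)*(-14 + 2*b)) = (-216 + b)*(b + 4*b*(-14 + 2*b)))
D(H) - (-5168)*(-5) = -40*(11880 - 1783*(-40) + 8*(-40)²) - (-5168)*(-5) = -40*(11880 + 71320 + 8*1600) - 1*25840 = -40*(11880 + 71320 + 12800) - 25840 = -40*96000 - 25840 = -3840000 - 25840 = -3865840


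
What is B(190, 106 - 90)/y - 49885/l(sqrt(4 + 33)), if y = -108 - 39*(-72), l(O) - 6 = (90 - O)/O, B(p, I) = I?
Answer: 249176723/193725 - 179586*sqrt(37)/287 ≈ -2520.0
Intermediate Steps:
l(O) = 6 + (90 - O)/O
y = 2700 (y = -108 + 2808 = 2700)
B(190, 106 - 90)/y - 49885/l(sqrt(4 + 33)) = (106 - 90)/2700 - 49885/(5 + 90/(sqrt(4 + 33))) = 16*(1/2700) - 49885/(5 + 90/(sqrt(37))) = 4/675 - 49885/(5 + 90*(sqrt(37)/37)) = 4/675 - 49885/(5 + 90*sqrt(37)/37)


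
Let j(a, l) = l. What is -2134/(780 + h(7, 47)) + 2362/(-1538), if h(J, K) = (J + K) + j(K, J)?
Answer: -2634267/646729 ≈ -4.0732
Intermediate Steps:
h(J, K) = K + 2*J (h(J, K) = (J + K) + J = K + 2*J)
-2134/(780 + h(7, 47)) + 2362/(-1538) = -2134/(780 + (47 + 2*7)) + 2362/(-1538) = -2134/(780 + (47 + 14)) + 2362*(-1/1538) = -2134/(780 + 61) - 1181/769 = -2134/841 - 1181/769 = -2634267/646729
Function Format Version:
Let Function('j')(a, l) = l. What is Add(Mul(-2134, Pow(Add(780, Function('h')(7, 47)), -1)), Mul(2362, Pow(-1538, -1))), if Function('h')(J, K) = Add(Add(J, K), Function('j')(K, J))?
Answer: Rational(-2634267, 646729) ≈ -4.0732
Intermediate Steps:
Function('h')(J, K) = Add(K, Mul(2, J)) (Function('h')(J, K) = Add(Add(J, K), J) = Add(K, Mul(2, J)))
Add(Mul(-2134, Pow(Add(780, Function('h')(7, 47)), -1)), Mul(2362, Pow(-1538, -1))) = Add(Mul(-2134, Pow(Add(780, Add(47, Mul(2, 7))), -1)), Mul(2362, Pow(-1538, -1))) = Add(Mul(-2134, Pow(Add(780, Add(47, 14)), -1)), Mul(2362, Rational(-1, 1538))) = Add(Mul(-2134, Pow(Add(780, 61), -1)), Rational(-1181, 769)) = Add(Mul(-2134, Pow(841, -1)), Rational(-1181, 769)) = Add(Mul(-2134, Rational(1, 841)), Rational(-1181, 769)) = Add(Rational(-2134, 841), Rational(-1181, 769)) = Rational(-2634267, 646729)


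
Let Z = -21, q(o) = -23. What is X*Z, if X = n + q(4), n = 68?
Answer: -945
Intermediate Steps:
X = 45 (X = 68 - 23 = 45)
X*Z = 45*(-21) = -945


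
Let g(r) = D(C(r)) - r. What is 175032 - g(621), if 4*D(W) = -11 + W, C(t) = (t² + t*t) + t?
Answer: -17320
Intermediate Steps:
C(t) = t + 2*t² (C(t) = (t² + t²) + t = 2*t² + t = t + 2*t²)
D(W) = -11/4 + W/4 (D(W) = (-11 + W)/4 = -11/4 + W/4)
g(r) = -11/4 - r + r*(1 + 2*r)/4 (g(r) = (-11/4 + (r*(1 + 2*r))/4) - r = (-11/4 + r*(1 + 2*r)/4) - r = -11/4 - r + r*(1 + 2*r)/4)
175032 - g(621) = 175032 - (-11/4 + (½)*621² - ¾*621) = 175032 - (-11/4 + (½)*385641 - 1863/4) = 175032 - (-11/4 + 385641/2 - 1863/4) = 175032 - 1*192352 = 175032 - 192352 = -17320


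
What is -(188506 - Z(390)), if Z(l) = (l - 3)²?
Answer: -38737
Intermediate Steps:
Z(l) = (-3 + l)²
-(188506 - Z(390)) = -(188506 - (-3 + 390)²) = -(188506 - 1*387²) = -(188506 - 1*149769) = -(188506 - 149769) = -1*38737 = -38737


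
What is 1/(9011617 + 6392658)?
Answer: 1/15404275 ≈ 6.4917e-8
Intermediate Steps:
1/(9011617 + 6392658) = 1/15404275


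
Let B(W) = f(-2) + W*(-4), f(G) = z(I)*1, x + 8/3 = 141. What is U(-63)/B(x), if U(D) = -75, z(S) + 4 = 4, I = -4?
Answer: 45/332 ≈ 0.13554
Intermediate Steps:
x = 415/3 (x = -8/3 + 141 = 415/3 ≈ 138.33)
z(S) = 0 (z(S) = -4 + 4 = 0)
f(G) = 0 (f(G) = 0*1 = 0)
B(W) = -4*W (B(W) = 0 + W*(-4) = 0 - 4*W = -4*W)
U(-63)/B(x) = -75/((-4*415/3)) = -75/(-1660/3) = -75*(-3/1660) = 45/332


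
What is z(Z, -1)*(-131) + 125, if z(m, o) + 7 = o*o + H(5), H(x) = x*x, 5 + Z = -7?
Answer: -2364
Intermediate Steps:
Z = -12 (Z = -5 - 7 = -12)
H(x) = x²
z(m, o) = 18 + o² (z(m, o) = -7 + (o*o + 5²) = -7 + (o² + 25) = -7 + (25 + o²) = 18 + o²)
z(Z, -1)*(-131) + 125 = (18 + (-1)²)*(-131) + 125 = (18 + 1)*(-131) + 125 = 19*(-131) + 125 = -2489 + 125 = -2364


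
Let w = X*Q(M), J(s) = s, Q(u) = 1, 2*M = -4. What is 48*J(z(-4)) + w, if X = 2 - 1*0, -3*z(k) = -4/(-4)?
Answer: -14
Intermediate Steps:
z(k) = -1/3 (z(k) = -(-4)/(3*(-4)) = -(-4)*(-1)/(3*4) = -1/3*1 = -1/3)
M = -2 (M = (1/2)*(-4) = -2)
X = 2 (X = 2 + 0 = 2)
w = 2 (w = 2*1 = 2)
48*J(z(-4)) + w = 48*(-1/3) + 2 = -16 + 2 = -14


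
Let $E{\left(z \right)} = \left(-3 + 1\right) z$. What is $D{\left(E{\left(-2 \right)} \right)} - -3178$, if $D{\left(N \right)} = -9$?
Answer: $3169$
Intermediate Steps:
$E{\left(z \right)} = - 2 z$
$D{\left(E{\left(-2 \right)} \right)} - -3178 = -9 - -3178 = -9 + 3178 = 3169$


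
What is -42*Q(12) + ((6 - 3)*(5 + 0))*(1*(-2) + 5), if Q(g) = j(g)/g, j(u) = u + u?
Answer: -39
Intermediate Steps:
j(u) = 2*u
Q(g) = 2 (Q(g) = (2*g)/g = 2)
-42*Q(12) + ((6 - 3)*(5 + 0))*(1*(-2) + 5) = -42*2 + ((6 - 3)*(5 + 0))*(1*(-2) + 5) = -84 + (3*5)*(-2 + 5) = -84 + 15*3 = -84 + 45 = -39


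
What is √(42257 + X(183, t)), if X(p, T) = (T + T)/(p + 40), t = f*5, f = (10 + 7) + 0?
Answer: √2101436263/223 ≈ 205.57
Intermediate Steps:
f = 17 (f = 17 + 0 = 17)
t = 85 (t = 17*5 = 85)
X(p, T) = 2*T/(40 + p) (X(p, T) = (2*T)/(40 + p) = 2*T/(40 + p))
√(42257 + X(183, t)) = √(42257 + 2*85/(40 + 183)) = √(42257 + 2*85/223) = √(42257 + 2*85*(1/223)) = √(42257 + 170/223) = √(9423481/223) = √2101436263/223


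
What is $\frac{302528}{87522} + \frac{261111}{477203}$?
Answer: $\frac{2883107347}{720099327} \approx 4.0038$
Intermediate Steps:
$\frac{302528}{87522} + \frac{261111}{477203} = 302528 \cdot \frac{1}{87522} + 261111 \cdot \frac{1}{477203} = \frac{5216}{1509} + \frac{261111}{477203} = \frac{2883107347}{720099327}$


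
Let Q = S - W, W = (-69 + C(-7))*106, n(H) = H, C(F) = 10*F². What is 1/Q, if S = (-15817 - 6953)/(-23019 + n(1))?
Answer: -11509/513589249 ≈ -2.2409e-5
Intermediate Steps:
W = 44626 (W = (-69 + 10*(-7)²)*106 = (-69 + 10*49)*106 = (-69 + 490)*106 = 421*106 = 44626)
S = 11385/11509 (S = (-15817 - 6953)/(-23019 + 1) = -22770/(-23018) = -22770*(-1/23018) = 11385/11509 ≈ 0.98923)
Q = -513589249/11509 (Q = 11385/11509 - 1*44626 = 11385/11509 - 44626 = -513589249/11509 ≈ -44625.)
1/Q = 1/(-513589249/11509) = -11509/513589249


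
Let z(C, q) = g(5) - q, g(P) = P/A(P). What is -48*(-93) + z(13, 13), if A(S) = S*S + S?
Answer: 26707/6 ≈ 4451.2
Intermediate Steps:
A(S) = S + S**2 (A(S) = S**2 + S = S + S**2)
g(P) = 1/(1 + P) (g(P) = P/((P*(1 + P))) = P*(1/(P*(1 + P))) = 1/(1 + P))
z(C, q) = 1/6 - q (z(C, q) = 1/(1 + 5) - q = 1/6 - q)
-48*(-93) + z(13, 13) = -48*(-93) + (1/6 - 1*13) = 4464 + (1/6 - 13) = 4464 - 77/6 = 26707/6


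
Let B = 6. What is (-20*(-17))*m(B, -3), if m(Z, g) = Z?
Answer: 2040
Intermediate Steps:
(-20*(-17))*m(B, -3) = -20*(-17)*6 = 340*6 = 2040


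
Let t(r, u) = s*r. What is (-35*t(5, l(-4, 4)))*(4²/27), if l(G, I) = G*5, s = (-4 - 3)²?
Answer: -137200/27 ≈ -5081.5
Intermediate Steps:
s = 49 (s = (-7)² = 49)
l(G, I) = 5*G
t(r, u) = 49*r
(-35*t(5, l(-4, 4)))*(4²/27) = (-1715*5)*(4²/27) = (-35*245)*(16*(1/27)) = -8575*16/27 = -137200/27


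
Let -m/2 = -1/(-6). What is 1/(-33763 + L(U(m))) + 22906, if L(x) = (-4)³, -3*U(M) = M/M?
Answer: 774841261/33827 ≈ 22906.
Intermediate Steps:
m = -⅓ (m = -(-2)/(-6) = -(-2)*(-1)/6 = -2*⅙ = -⅓ ≈ -0.33333)
U(M) = -⅓ (U(M) = -M/(3*M) = -⅓*1 = -⅓)
L(x) = -64
1/(-33763 + L(U(m))) + 22906 = 1/(-33763 - 64) + 22906 = 1/(-33827) + 22906 = -1/33827 + 22906 = 774841261/33827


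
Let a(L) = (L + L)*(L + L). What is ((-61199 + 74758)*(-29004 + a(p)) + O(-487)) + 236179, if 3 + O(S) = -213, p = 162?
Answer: 1030340311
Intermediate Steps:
O(S) = -216 (O(S) = -3 - 213 = -216)
a(L) = 4*L**2 (a(L) = (2*L)*(2*L) = 4*L**2)
((-61199 + 74758)*(-29004 + a(p)) + O(-487)) + 236179 = ((-61199 + 74758)*(-29004 + 4*162**2) - 216) + 236179 = (13559*(-29004 + 4*26244) - 216) + 236179 = (13559*(-29004 + 104976) - 216) + 236179 = (13559*75972 - 216) + 236179 = (1030104348 - 216) + 236179 = 1030104132 + 236179 = 1030340311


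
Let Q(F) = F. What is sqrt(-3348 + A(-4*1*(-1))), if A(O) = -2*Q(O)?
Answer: 2*I*sqrt(839) ≈ 57.931*I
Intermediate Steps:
A(O) = -2*O
sqrt(-3348 + A(-4*1*(-1))) = sqrt(-3348 - 2*(-4*1)*(-1)) = sqrt(-3348 - (-8)*(-1)) = sqrt(-3348 - 2*4) = sqrt(-3348 - 8) = sqrt(-3356) = 2*I*sqrt(839)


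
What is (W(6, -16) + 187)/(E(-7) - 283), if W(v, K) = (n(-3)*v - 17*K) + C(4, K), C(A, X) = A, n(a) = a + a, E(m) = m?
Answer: -427/290 ≈ -1.4724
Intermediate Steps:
n(a) = 2*a
W(v, K) = 4 - 17*K - 6*v (W(v, K) = ((2*(-3))*v - 17*K) + 4 = (-6*v - 17*K) + 4 = (-17*K - 6*v) + 4 = 4 - 17*K - 6*v)
(W(6, -16) + 187)/(E(-7) - 283) = ((4 - 17*(-16) - 6*6) + 187)/(-7 - 283) = ((4 + 272 - 36) + 187)/(-290) = (240 + 187)*(-1/290) = 427*(-1/290) = -427/290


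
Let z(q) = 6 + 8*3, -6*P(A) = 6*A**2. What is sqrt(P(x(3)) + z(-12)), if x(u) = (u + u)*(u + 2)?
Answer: I*sqrt(870) ≈ 29.496*I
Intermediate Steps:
x(u) = 2*u*(2 + u) (x(u) = (2*u)*(2 + u) = 2*u*(2 + u))
P(A) = -A**2
z(q) = 30 (z(q) = 6 + 24 = 30)
sqrt(P(x(3)) + z(-12)) = sqrt(-(2*3*(2 + 3))**2 + 30) = sqrt(-(2*3*5)**2 + 30) = sqrt(-1*30**2 + 30) = sqrt(-1*900 + 30) = sqrt(-900 + 30) = sqrt(-870) = I*sqrt(870)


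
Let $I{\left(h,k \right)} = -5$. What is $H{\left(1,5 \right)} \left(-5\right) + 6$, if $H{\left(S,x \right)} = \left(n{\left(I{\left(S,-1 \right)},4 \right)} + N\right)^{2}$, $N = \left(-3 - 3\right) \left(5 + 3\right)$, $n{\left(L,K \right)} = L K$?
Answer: $-23114$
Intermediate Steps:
$n{\left(L,K \right)} = K L$
$N = -48$ ($N = \left(-6\right) 8 = -48$)
$H{\left(S,x \right)} = 4624$ ($H{\left(S,x \right)} = \left(4 \left(-5\right) - 48\right)^{2} = \left(-20 - 48\right)^{2} = \left(-68\right)^{2} = 4624$)
$H{\left(1,5 \right)} \left(-5\right) + 6 = 4624 \left(-5\right) + 6 = -23120 + 6 = -23114$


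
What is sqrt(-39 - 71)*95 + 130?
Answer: 130 + 95*I*sqrt(110) ≈ 130.0 + 996.37*I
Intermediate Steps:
sqrt(-39 - 71)*95 + 130 = sqrt(-110)*95 + 130 = (I*sqrt(110))*95 + 130 = 95*I*sqrt(110) + 130 = 130 + 95*I*sqrt(110)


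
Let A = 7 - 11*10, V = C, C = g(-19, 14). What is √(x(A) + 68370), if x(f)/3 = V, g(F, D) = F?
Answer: √68313 ≈ 261.37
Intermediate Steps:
C = -19
V = -19
A = -103 (A = 7 - 110 = -103)
x(f) = -57 (x(f) = 3*(-19) = -57)
√(x(A) + 68370) = √(-57 + 68370) = √68313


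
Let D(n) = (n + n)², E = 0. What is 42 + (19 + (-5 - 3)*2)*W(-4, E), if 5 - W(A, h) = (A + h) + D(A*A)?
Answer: -3003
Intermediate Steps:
D(n) = 4*n² (D(n) = (2*n)² = 4*n²)
W(A, h) = 5 - A - h - 4*A⁴ (W(A, h) = 5 - ((A + h) + 4*(A*A)²) = 5 - ((A + h) + 4*(A²)²) = 5 - ((A + h) + 4*A⁴) = 5 - (A + h + 4*A⁴) = 5 + (-A - h - 4*A⁴) = 5 - A - h - 4*A⁴)
42 + (19 + (-5 - 3)*2)*W(-4, E) = 42 + (19 + (-5 - 3)*2)*(5 - 1*(-4) - 1*0 - 4*(-4)⁴) = 42 + (19 - 8*2)*(5 + 4 + 0 - 4*256) = 42 + (19 - 16)*(5 + 4 + 0 - 1024) = 42 + 3*(-1015) = 42 - 3045 = -3003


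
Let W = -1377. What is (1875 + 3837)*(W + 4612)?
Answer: 18478320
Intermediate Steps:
(1875 + 3837)*(W + 4612) = (1875 + 3837)*(-1377 + 4612) = 5712*3235 = 18478320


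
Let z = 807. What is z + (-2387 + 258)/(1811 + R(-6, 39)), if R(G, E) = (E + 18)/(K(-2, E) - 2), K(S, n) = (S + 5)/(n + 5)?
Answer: 122020624/151427 ≈ 805.80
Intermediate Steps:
K(S, n) = (5 + S)/(5 + n)
R(G, E) = (18 + E)/(-2 + 3/(5 + E)) (R(G, E) = (E + 18)/((5 - 2)/(5 + E) - 2) = (18 + E)/(3/(5 + E) - 2) = (18 + E)/(-2 + 3/(5 + E)))
z + (-2387 + 258)/(1811 + R(-6, 39)) = 807 + (-2387 + 258)/(1811 - (5 + 39)*(18 + 39)/(7 + 2*39)) = 807 - 2129/(1811 - 1*44*57/(7 + 78)) = 807 - 2129/(1811 - 1*44*57/85) = 807 - 2129/(1811 - 1*1/85*44*57) = 807 - 2129/(1811 - 2508/85) = 807 - 2129/151427/85 = 807 - 2129*85/151427 = 807 - 180965/151427 = 122020624/151427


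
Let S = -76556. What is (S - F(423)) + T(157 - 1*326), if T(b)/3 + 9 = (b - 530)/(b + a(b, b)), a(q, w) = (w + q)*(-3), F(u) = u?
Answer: -65072167/845 ≈ -77009.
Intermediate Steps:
a(q, w) = -3*q - 3*w (a(q, w) = (q + w)*(-3) = -3*q - 3*w)
T(b) = -27 - 3*(-530 + b)/(5*b) (T(b) = -27 + 3*((b - 530)/(b + (-3*b - 3*b))) = -27 + 3*((-530 + b)/(b - 6*b)) = -27 + 3*((-530 + b)/((-5*b))) = -27 + 3*((-530 + b)*(-1/(5*b))) = -27 + 3*(-(-530 + b)/(5*b)) = -27 - 3*(-530 + b)/(5*b))
(S - F(423)) + T(157 - 1*326) = (-76556 - 1*423) + (-138/5 + 318/(157 - 1*326)) = (-76556 - 423) + (-138/5 + 318/(157 - 326)) = -76979 + (-138/5 + 318/(-169)) = -76979 + (-138/5 + 318*(-1/169)) = -76979 + (-138/5 - 318/169) = -76979 - 24912/845 = -65072167/845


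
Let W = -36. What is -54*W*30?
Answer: 58320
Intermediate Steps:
-54*W*30 = -54*(-36)*30 = 1944*30 = 58320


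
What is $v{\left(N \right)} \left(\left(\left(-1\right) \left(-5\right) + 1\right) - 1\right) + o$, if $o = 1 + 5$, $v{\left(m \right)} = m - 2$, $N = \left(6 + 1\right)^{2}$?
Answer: $241$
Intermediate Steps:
$N = 49$ ($N = 7^{2} = 49$)
$v{\left(m \right)} = -2 + m$
$o = 6$
$v{\left(N \right)} \left(\left(\left(-1\right) \left(-5\right) + 1\right) - 1\right) + o = \left(-2 + 49\right) \left(\left(\left(-1\right) \left(-5\right) + 1\right) - 1\right) + 6 = 47 \left(\left(5 + 1\right) - 1\right) + 6 = 47 \left(6 - 1\right) + 6 = 47 \cdot 5 + 6 = 235 + 6 = 241$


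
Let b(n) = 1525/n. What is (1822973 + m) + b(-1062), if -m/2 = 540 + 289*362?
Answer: 1712640209/1062 ≈ 1.6127e+6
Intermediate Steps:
m = -210316 (m = -2*(540 + 289*362) = -2*(540 + 104618) = -2*105158 = -210316)
(1822973 + m) + b(-1062) = (1822973 - 210316) + 1525/(-1062) = 1612657 + 1525*(-1/1062) = 1612657 - 1525/1062 = 1712640209/1062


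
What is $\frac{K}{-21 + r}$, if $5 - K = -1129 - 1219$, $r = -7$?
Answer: $- \frac{2353}{28} \approx -84.036$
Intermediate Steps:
$K = 2353$ ($K = 5 - \left(-1129 - 1219\right) = 5 - -2348 = 5 + 2348 = 2353$)
$\frac{K}{-21 + r} = \frac{2353}{-21 - 7} = \frac{2353}{-28} = 2353 \left(- \frac{1}{28}\right) = - \frac{2353}{28}$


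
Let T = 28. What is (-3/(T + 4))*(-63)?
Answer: 189/32 ≈ 5.9063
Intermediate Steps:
(-3/(T + 4))*(-63) = (-3/(28 + 4))*(-63) = (-3/32)*(-63) = ((1/32)*(-3))*(-63) = -3/32*(-63) = 189/32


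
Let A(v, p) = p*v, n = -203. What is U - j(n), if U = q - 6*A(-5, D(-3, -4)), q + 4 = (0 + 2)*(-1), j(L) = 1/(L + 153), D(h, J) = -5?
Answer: -7799/50 ≈ -155.98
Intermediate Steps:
j(L) = 1/(153 + L)
q = -6 (q = -4 + (0 + 2)*(-1) = -4 + 2*(-1) = -4 - 2 = -6)
U = -156 (U = -6 - (-30)*(-5) = -6 - 6*25 = -6 - 150 = -156)
U - j(n) = -156 - 1/(153 - 203) = -156 - 1/(-50) = -156 - 1*(-1/50) = -156 + 1/50 = -7799/50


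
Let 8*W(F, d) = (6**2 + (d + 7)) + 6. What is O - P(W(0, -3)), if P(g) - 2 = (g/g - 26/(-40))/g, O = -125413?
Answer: -14422758/115 ≈ -1.2542e+5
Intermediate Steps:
W(F, d) = 49/8 + d/8 (W(F, d) = ((6**2 + (d + 7)) + 6)/8 = ((36 + (7 + d)) + 6)/8 = ((43 + d) + 6)/8 = (49 + d)/8 = 49/8 + d/8)
P(g) = 2 + 33/(20*g) (P(g) = 2 + (g/g - 26/(-40))/g = 2 + (1 - 26*(-1/40))/g = 2 + (1 + 13/20)/g = 2 + 33/(20*g))
O - P(W(0, -3)) = -125413 - (2 + 33/(20*(49/8 + (1/8)*(-3)))) = -125413 - (2 + 33/(20*(49/8 - 3/8))) = -125413 - (2 + 33/(20*(23/4))) = -125413 - (2 + (33/20)*(4/23)) = -125413 - (2 + 33/115) = -125413 - 1*263/115 = -125413 - 263/115 = -14422758/115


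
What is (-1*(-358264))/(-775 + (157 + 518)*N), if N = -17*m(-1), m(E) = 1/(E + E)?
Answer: 716528/9925 ≈ 72.194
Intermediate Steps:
m(E) = 1/(2*E)
N = 17/2 (N = -17/(2*(-1)) = -17*(-1)/2 = -17*(-½) = 17/2 ≈ 8.5000)
(-1*(-358264))/(-775 + (157 + 518)*N) = (-1*(-358264))/(-775 + (157 + 518)*(17/2)) = 358264/(-775 + 675*(17/2)) = 358264/(-775 + 11475/2) = 358264/(9925/2) = 358264*(2/9925) = 716528/9925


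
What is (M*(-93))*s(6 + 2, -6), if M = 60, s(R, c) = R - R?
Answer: 0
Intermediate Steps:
s(R, c) = 0
(M*(-93))*s(6 + 2, -6) = (60*(-93))*0 = -5580*0 = 0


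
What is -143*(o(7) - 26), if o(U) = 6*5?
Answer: -572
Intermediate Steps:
o(U) = 30
-143*(o(7) - 26) = -143*(30 - 26) = -143*4 = -572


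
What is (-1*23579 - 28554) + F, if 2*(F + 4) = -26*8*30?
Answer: -55257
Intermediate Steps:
F = -3124 (F = -4 + (-26*8*30)/2 = -4 + (-208*30)/2 = -4 + (½)*(-6240) = -4 - 3120 = -3124)
(-1*23579 - 28554) + F = (-1*23579 - 28554) - 3124 = (-23579 - 28554) - 3124 = -52133 - 3124 = -55257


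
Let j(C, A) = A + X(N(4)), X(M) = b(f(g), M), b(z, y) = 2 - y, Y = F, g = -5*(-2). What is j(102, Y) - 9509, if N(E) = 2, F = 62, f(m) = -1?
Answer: -9447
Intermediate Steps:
g = 10
Y = 62
X(M) = 2 - M
j(C, A) = A (j(C, A) = A + (2 - 1*2) = A + (2 - 2) = A + 0 = A)
j(102, Y) - 9509 = 62 - 9509 = -9447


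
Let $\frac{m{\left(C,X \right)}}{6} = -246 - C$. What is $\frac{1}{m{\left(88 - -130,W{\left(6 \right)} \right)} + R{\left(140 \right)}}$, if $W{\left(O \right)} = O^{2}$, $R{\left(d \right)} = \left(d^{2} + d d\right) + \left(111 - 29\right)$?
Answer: $\frac{1}{36498} \approx 2.7399 \cdot 10^{-5}$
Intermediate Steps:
$R{\left(d \right)} = 82 + 2 d^{2}$ ($R{\left(d \right)} = \left(d^{2} + d^{2}\right) + 82 = 2 d^{2} + 82 = 82 + 2 d^{2}$)
$m{\left(C,X \right)} = -1476 - 6 C$ ($m{\left(C,X \right)} = 6 \left(-246 - C\right) = -1476 - 6 C$)
$\frac{1}{m{\left(88 - -130,W{\left(6 \right)} \right)} + R{\left(140 \right)}} = \frac{1}{\left(-1476 - 6 \left(88 - -130\right)\right) + \left(82 + 2 \cdot 140^{2}\right)} = \frac{1}{\left(-1476 - 6 \left(88 + 130\right)\right) + \left(82 + 2 \cdot 19600\right)} = \frac{1}{\left(-1476 - 1308\right) + \left(82 + 39200\right)} = \frac{1}{\left(-1476 - 1308\right) + 39282} = \frac{1}{-2784 + 39282} = \frac{1}{36498}$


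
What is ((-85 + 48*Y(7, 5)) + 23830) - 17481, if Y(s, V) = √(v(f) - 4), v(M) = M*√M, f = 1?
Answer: 6264 + 48*I*√3 ≈ 6264.0 + 83.138*I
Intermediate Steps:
v(M) = M^(3/2)
Y(s, V) = I*√3 (Y(s, V) = √(1^(3/2) - 4) = √(1 - 4) = √(-3) = I*√3)
((-85 + 48*Y(7, 5)) + 23830) - 17481 = ((-85 + 48*(I*√3)) + 23830) - 17481 = ((-85 + 48*I*√3) + 23830) - 17481 = (23745 + 48*I*√3) - 17481 = 6264 + 48*I*√3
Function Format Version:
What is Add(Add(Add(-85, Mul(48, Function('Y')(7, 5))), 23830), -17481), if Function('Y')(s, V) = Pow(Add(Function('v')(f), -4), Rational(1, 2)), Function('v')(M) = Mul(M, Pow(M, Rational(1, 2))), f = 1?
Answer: Add(6264, Mul(48, I, Pow(3, Rational(1, 2)))) ≈ Add(6264.0, Mul(83.138, I))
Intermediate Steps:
Function('v')(M) = Pow(M, Rational(3, 2))
Function('Y')(s, V) = Mul(I, Pow(3, Rational(1, 2))) (Function('Y')(s, V) = Pow(Add(Pow(1, Rational(3, 2)), -4), Rational(1, 2)) = Pow(Add(1, -4), Rational(1, 2)) = Pow(-3, Rational(1, 2)) = Mul(I, Pow(3, Rational(1, 2))))
Add(Add(Add(-85, Mul(48, Function('Y')(7, 5))), 23830), -17481) = Add(Add(Add(-85, Mul(48, Mul(I, Pow(3, Rational(1, 2))))), 23830), -17481) = Add(Add(Add(-85, Mul(48, I, Pow(3, Rational(1, 2)))), 23830), -17481) = Add(Add(23745, Mul(48, I, Pow(3, Rational(1, 2)))), -17481) = Add(6264, Mul(48, I, Pow(3, Rational(1, 2))))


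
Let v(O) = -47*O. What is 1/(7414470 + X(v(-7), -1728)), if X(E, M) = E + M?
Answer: 1/7413071 ≈ 1.3490e-7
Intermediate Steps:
1/(7414470 + X(v(-7), -1728)) = 1/(7414470 + (-47*(-7) - 1728)) = 1/(7414470 + (329 - 1728)) = 1/(7414470 - 1399) = 1/7413071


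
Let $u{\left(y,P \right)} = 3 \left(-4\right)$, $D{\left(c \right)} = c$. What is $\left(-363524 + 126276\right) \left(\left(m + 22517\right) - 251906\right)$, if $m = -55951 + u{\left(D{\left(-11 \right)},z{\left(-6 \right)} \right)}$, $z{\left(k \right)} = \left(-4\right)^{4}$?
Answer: $67699191296$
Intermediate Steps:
$z{\left(k \right)} = 256$
$u{\left(y,P \right)} = -12$
$m = -55963$ ($m = -55951 - 12 = -55963$)
$\left(-363524 + 126276\right) \left(\left(m + 22517\right) - 251906\right) = \left(-363524 + 126276\right) \left(\left(-55963 + 22517\right) - 251906\right) = - 237248 \left(-33446 - 251906\right) = \left(-237248\right) \left(-285352\right) = 67699191296$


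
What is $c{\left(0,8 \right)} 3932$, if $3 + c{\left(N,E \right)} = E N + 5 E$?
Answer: $145484$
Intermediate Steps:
$c{\left(N,E \right)} = -3 + 5 E + E N$ ($c{\left(N,E \right)} = -3 + \left(E N + 5 E\right) = -3 + \left(5 E + E N\right) = -3 + 5 E + E N$)
$c{\left(0,8 \right)} 3932 = \left(-3 + 5 \cdot 8 + 8 \cdot 0\right) 3932 = \left(-3 + 40 + 0\right) 3932 = 37 \cdot 3932 = 145484$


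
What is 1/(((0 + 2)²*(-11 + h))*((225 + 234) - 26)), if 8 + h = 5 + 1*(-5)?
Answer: -1/32908 ≈ -3.0388e-5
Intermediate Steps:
h = -8 (h = -8 + (5 + 1*(-5)) = -8 + (5 - 5) = -8 + 0 = -8)
1/(((0 + 2)²*(-11 + h))*((225 + 234) - 26)) = 1/(((0 + 2)²*(-11 - 8))*((225 + 234) - 26)) = 1/((2²*(-19))*(459 - 26)) = 1/((4*(-19))*433) = 1/(-76*433) = 1/(-32908) = -1/32908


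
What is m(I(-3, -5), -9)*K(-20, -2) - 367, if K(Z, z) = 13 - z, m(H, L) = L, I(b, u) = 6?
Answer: -502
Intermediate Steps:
m(I(-3, -5), -9)*K(-20, -2) - 367 = -9*(13 - 1*(-2)) - 367 = -9*(13 + 2) - 367 = -9*15 - 367 = -135 - 367 = -502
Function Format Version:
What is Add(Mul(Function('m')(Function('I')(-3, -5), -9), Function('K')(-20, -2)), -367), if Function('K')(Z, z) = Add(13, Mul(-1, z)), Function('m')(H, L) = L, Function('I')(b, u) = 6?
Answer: -502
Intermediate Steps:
Add(Mul(Function('m')(Function('I')(-3, -5), -9), Function('K')(-20, -2)), -367) = Add(Mul(-9, Add(13, Mul(-1, -2))), -367) = Add(Mul(-9, Add(13, 2)), -367) = Add(Mul(-9, 15), -367) = Add(-135, -367) = -502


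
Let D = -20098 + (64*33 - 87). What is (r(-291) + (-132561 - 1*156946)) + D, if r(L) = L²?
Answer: -222899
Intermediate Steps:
D = -18073 (D = -20098 + (2112 - 87) = -20098 + 2025 = -18073)
(r(-291) + (-132561 - 1*156946)) + D = ((-291)² + (-132561 - 1*156946)) - 18073 = (84681 + (-132561 - 156946)) - 18073 = (84681 - 289507) - 18073 = -204826 - 18073 = -222899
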